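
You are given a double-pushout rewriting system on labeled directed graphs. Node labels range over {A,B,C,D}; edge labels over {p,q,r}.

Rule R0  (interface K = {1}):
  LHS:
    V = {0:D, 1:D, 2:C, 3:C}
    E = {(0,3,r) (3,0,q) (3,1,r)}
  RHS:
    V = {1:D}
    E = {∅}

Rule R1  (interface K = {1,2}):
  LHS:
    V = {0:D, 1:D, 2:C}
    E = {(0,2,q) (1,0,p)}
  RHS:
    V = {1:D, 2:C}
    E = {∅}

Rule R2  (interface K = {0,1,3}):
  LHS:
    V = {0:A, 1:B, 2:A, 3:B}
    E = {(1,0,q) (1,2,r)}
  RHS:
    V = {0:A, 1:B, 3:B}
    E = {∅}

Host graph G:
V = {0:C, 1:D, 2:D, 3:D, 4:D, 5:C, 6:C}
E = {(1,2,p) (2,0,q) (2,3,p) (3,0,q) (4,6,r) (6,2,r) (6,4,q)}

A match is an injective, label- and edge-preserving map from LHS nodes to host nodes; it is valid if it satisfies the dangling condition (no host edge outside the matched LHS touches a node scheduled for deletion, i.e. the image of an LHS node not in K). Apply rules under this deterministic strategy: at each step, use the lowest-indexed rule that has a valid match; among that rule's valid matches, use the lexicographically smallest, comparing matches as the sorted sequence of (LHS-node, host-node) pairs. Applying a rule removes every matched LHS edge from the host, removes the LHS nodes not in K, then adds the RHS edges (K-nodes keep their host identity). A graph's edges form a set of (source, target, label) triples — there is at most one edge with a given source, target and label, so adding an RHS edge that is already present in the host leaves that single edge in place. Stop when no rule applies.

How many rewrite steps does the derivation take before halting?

Answer: 3

Steps:
[0] host  ⇒  7 nodes, 7 edges  {1-p->2 2-q->0 2-p->3 3-q->0 4-r->6 6-r->2 6-q->4}
[1] R0 @ {0↦4, 1↦2, 2↦5, 3↦6}  ⇒  4 nodes, 4 edges  {1-p->2 2-q->0 2-p->3 3-q->0}
[2] R1 @ {0↦3, 1↦2, 2↦0}  ⇒  3 nodes, 2 edges  {1-p->2 2-q->0}
[3] R1 @ {0↦2, 1↦1, 2↦0}  ⇒  2 nodes, 0 edges  {∅}
halt: no rule applies after step 3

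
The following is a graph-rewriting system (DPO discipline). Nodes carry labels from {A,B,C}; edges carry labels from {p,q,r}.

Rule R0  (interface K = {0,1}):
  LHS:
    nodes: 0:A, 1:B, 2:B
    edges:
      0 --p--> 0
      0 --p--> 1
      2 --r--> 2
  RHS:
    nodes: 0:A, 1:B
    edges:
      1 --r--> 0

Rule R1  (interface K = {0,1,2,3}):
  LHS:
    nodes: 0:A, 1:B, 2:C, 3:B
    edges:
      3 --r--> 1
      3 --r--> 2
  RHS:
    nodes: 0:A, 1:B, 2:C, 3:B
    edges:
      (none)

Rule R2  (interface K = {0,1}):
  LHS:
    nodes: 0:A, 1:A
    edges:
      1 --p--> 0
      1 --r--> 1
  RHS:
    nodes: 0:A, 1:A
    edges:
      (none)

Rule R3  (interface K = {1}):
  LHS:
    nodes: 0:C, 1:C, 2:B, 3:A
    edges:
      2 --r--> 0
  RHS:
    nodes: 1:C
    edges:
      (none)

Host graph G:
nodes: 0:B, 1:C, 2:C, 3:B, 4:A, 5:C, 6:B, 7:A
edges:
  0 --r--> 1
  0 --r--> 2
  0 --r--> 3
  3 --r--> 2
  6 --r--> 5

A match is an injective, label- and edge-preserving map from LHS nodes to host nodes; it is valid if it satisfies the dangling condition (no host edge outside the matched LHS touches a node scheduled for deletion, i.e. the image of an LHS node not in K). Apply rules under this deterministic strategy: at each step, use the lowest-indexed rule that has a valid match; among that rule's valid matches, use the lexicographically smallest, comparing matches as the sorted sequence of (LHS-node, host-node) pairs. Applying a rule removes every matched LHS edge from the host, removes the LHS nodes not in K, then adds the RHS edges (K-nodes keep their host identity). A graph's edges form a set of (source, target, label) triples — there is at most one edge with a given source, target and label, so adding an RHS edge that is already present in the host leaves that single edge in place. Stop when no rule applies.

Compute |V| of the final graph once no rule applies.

Answer: 5

Steps:
[0] host  ⇒  8 nodes, 5 edges  {0-r->1 0-r->2 0-r->3 3-r->2 6-r->5}
[1] R1 @ {0↦4, 1↦3, 2↦1, 3↦0}  ⇒  8 nodes, 3 edges  {0-r->2 3-r->2 6-r->5}
[2] R3 @ {0↦5, 1↦1, 2↦6, 3↦4}  ⇒  5 nodes, 2 edges  {0-r->2 3-r->2}
normal form: no rule applies after step 2
NF nodes: {0:B, 1:C, 2:C, 3:B, 7:A}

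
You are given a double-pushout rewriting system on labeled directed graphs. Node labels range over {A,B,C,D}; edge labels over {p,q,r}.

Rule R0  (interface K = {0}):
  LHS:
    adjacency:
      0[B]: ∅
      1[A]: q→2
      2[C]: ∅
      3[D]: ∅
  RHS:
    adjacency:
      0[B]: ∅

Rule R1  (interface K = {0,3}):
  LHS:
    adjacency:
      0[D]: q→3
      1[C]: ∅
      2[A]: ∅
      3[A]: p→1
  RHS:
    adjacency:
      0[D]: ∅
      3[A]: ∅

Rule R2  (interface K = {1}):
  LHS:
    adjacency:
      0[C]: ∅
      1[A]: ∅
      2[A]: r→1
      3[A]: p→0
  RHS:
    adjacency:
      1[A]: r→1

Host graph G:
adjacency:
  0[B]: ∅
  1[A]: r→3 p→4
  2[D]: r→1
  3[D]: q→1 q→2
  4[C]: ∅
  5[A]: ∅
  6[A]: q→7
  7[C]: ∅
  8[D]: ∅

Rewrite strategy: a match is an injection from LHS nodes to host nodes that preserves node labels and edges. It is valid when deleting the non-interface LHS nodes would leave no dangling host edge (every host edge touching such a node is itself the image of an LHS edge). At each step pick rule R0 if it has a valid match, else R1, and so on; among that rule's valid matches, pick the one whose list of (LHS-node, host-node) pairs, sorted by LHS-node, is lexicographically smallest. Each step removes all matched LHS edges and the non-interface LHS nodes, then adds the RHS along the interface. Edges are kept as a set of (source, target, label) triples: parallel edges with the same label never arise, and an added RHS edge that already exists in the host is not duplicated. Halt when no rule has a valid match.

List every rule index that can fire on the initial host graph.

Answer: [R0,R1]

Rewrite trace:
R0: 1 valid match — {0↦0, 1↦6, 2↦7, 3↦8}
R1: 1 valid match — {0↦3, 1↦4, 2↦5, 3↦1}
R2: no valid match — LHS pattern not found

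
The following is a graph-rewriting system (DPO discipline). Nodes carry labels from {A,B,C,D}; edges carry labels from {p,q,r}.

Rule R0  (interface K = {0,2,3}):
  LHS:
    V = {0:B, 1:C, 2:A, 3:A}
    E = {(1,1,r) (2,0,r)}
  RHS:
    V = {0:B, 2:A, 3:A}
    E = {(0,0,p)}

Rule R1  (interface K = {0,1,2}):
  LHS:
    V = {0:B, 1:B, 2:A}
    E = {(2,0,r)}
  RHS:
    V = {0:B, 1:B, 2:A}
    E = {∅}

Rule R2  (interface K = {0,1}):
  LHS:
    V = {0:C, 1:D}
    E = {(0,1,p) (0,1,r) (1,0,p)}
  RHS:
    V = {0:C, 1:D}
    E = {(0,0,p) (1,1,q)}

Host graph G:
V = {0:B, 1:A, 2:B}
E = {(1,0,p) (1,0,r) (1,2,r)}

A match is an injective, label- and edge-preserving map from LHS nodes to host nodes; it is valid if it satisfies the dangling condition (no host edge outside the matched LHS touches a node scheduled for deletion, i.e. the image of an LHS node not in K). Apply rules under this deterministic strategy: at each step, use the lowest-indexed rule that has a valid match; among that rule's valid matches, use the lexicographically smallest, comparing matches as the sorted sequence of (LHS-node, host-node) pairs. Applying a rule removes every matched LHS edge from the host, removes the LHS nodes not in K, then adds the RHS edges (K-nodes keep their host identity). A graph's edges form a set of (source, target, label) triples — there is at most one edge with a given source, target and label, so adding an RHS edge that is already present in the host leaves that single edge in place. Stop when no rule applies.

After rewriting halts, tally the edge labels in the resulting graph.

Answer: p:1

Derivation:
[0] host  ⇒  3 nodes, 3 edges  {1-p->0 1-r->0 1-r->2}
[1] R1 @ {0↦0, 1↦2, 2↦1}  ⇒  3 nodes, 2 edges  {1-p->0 1-r->2}
[2] R1 @ {0↦2, 1↦0, 2↦1}  ⇒  3 nodes, 1 edges  {1-p->0}
final graph: no rule applies after step 2
NF edges: [(1, 0, 'p')]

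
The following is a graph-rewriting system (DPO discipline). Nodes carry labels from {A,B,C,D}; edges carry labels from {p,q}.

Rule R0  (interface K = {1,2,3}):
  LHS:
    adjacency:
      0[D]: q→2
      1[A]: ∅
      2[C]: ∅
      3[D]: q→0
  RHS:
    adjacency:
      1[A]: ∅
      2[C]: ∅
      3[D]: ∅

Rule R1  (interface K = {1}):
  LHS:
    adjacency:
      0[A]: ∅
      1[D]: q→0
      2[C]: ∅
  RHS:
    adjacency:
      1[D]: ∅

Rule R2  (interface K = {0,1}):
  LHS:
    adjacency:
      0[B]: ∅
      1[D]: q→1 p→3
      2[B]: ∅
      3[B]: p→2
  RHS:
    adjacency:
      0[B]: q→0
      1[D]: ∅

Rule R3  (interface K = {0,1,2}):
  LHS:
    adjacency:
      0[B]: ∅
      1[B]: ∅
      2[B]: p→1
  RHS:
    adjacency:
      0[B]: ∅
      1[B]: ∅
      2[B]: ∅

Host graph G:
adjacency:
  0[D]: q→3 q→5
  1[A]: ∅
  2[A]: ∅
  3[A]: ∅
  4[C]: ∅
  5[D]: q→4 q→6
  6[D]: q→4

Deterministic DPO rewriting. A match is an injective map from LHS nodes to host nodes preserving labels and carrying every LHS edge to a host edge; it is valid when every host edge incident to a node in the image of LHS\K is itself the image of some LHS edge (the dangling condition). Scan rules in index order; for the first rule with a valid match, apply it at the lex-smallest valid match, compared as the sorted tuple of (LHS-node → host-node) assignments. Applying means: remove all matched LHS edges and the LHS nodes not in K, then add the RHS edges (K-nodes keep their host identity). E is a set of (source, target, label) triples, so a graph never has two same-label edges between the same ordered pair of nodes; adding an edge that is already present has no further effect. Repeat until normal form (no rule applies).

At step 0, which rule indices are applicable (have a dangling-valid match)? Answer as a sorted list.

Answer: [R0]

Rewrite trace:
R0: 3 valid matches — {0↦6, 1↦1, 2↦4, 3↦5}, {0↦6, 1↦2, 2↦4, 3↦5}, {0↦6, 1↦3, 2↦4, 3↦5}
R1: no valid match — 1 raw match, all fail dangling condition
R2: no valid match — LHS pattern not found
R3: no valid match — LHS pattern not found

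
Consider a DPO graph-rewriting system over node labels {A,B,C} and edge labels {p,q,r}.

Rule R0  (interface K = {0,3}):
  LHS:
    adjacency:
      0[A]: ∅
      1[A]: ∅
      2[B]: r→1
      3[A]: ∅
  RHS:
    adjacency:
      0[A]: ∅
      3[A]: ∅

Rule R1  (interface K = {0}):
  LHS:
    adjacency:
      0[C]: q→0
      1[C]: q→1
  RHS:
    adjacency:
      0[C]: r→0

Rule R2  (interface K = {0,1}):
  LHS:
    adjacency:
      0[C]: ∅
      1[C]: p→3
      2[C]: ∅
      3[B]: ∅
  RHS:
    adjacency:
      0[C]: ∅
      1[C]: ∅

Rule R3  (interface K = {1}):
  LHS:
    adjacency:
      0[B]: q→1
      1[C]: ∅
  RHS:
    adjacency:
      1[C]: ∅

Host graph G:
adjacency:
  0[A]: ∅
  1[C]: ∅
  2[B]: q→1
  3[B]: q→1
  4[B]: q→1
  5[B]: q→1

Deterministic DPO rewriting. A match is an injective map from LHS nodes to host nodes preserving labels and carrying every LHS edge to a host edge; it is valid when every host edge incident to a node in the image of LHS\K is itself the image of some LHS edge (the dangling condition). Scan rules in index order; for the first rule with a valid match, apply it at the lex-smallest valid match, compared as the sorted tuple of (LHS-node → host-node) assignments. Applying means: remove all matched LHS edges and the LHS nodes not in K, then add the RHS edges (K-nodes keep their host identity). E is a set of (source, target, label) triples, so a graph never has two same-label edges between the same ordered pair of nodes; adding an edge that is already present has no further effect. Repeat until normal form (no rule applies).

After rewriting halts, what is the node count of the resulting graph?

start.  V:6 E:4  edges: 2-q->1 3-q->1 4-q->1 5-q->1
1. fire R3 via {0↦2, 1↦1}  →  V:5 E:3  edges: 3-q->1 4-q->1 5-q->1
2. fire R3 via {0↦3, 1↦1}  →  V:4 E:2  edges: 4-q->1 5-q->1
3. fire R3 via {0↦4, 1↦1}  →  V:3 E:1  edges: 5-q->1
4. fire R3 via {0↦5, 1↦1}  →  V:2 E:0  edges: ∅
halt: no rule applies after step 4
NF nodes: {0:A, 1:C}

Answer: 2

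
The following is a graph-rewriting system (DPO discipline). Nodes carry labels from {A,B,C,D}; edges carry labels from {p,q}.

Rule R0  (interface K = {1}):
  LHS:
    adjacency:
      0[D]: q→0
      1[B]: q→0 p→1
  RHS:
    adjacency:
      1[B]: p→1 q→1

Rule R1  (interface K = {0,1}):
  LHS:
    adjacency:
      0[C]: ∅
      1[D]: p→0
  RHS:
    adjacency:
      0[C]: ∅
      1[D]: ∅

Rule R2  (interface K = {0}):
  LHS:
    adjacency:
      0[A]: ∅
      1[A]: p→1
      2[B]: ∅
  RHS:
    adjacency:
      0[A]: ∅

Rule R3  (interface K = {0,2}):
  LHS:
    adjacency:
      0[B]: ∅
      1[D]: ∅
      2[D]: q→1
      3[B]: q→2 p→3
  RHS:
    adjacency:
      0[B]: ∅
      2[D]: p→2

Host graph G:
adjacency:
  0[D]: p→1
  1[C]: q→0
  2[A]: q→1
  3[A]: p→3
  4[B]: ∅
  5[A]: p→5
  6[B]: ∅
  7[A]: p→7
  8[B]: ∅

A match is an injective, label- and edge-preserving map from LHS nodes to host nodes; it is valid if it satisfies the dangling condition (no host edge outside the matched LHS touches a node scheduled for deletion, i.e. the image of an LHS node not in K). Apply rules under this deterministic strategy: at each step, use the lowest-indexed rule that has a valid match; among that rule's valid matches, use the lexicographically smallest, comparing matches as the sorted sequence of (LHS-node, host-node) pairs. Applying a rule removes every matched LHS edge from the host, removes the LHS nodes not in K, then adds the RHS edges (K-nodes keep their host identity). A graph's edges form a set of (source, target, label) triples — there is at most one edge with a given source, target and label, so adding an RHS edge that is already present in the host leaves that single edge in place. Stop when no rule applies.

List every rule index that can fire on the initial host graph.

Answer: [R1,R2]

Derivation:
R0: no valid match — LHS pattern not found
R1: 1 valid match — {0↦1, 1↦0}
R2: 27 valid matches — {0↦2, 1↦3, 2↦4}, {0↦2, 1↦3, 2↦6}, {0↦2, 1↦3, 2↦8} (+24 more)
R3: no valid match — LHS pattern not found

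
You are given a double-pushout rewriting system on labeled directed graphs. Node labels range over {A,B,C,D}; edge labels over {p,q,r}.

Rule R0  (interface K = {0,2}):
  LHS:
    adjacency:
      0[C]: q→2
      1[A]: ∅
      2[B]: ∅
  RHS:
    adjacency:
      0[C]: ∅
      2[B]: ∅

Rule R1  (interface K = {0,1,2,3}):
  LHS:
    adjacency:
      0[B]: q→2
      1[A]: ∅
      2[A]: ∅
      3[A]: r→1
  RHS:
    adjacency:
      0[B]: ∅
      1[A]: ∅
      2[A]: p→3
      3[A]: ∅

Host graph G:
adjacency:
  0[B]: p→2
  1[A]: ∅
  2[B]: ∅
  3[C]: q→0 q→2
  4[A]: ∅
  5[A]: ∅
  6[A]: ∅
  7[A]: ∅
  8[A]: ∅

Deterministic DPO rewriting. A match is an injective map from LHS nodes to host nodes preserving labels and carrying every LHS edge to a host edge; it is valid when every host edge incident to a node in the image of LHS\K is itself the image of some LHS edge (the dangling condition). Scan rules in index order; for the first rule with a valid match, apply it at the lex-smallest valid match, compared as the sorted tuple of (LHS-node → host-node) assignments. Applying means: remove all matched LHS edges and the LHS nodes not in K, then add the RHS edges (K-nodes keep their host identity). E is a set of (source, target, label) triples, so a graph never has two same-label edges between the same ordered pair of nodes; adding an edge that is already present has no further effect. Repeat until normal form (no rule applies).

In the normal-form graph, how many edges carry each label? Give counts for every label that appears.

Answer: p:1

Rewrite trace:
start.  V:9 E:3  edges: 0-p->2 3-q->0 3-q->2
1. fire R0 via {0↦3, 1↦1, 2↦0}  →  V:8 E:2  edges: 0-p->2 3-q->2
2. fire R0 via {0↦3, 1↦4, 2↦2}  →  V:7 E:1  edges: 0-p->2
normal form: no rule applies after step 2
NF edges: [(0, 2, 'p')]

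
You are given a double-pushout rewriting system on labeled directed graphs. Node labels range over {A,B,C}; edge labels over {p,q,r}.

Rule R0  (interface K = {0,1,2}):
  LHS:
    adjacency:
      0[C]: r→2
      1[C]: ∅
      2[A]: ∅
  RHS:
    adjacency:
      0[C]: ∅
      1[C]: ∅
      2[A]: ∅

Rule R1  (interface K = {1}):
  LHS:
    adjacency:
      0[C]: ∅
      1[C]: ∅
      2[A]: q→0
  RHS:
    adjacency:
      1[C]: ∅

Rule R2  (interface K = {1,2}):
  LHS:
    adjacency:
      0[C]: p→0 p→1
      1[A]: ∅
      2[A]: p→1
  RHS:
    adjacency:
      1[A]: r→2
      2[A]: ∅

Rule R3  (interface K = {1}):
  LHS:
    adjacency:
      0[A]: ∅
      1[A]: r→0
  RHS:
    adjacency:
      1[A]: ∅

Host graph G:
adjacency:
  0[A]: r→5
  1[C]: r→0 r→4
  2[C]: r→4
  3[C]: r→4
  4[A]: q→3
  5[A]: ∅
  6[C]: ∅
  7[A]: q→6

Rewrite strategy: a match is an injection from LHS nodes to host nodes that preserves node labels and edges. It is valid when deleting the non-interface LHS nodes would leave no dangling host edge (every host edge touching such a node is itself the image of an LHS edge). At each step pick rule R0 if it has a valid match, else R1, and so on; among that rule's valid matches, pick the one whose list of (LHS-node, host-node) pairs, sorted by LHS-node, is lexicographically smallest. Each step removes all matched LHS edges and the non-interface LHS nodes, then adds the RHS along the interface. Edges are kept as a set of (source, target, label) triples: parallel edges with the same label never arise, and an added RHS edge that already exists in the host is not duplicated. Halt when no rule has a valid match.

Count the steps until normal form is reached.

start.  V:8 E:7  edges: 0-r->5 1-r->0 1-r->4 2-r->4 3-r->4 4-q->3 7-q->6
1. fire R0 via {0↦1, 1↦2, 2↦0}  →  V:8 E:6  edges: 0-r->5 1-r->4 2-r->4 3-r->4 4-q->3 7-q->6
2. fire R0 via {0↦1, 1↦2, 2↦4}  →  V:8 E:5  edges: 0-r->5 2-r->4 3-r->4 4-q->3 7-q->6
3. fire R0 via {0↦2, 1↦1, 2↦4}  →  V:8 E:4  edges: 0-r->5 3-r->4 4-q->3 7-q->6
4. fire R0 via {0↦3, 1↦1, 2↦4}  →  V:8 E:3  edges: 0-r->5 4-q->3 7-q->6
5. fire R1 via {0↦3, 1↦1, 2↦4}  →  V:6 E:2  edges: 0-r->5 7-q->6
6. fire R1 via {0↦6, 1↦1, 2↦7}  →  V:4 E:1  edges: 0-r->5
7. fire R3 via {0↦5, 1↦0}  →  V:3 E:0  edges: ∅
normal form: no rule applies after step 7

Answer: 7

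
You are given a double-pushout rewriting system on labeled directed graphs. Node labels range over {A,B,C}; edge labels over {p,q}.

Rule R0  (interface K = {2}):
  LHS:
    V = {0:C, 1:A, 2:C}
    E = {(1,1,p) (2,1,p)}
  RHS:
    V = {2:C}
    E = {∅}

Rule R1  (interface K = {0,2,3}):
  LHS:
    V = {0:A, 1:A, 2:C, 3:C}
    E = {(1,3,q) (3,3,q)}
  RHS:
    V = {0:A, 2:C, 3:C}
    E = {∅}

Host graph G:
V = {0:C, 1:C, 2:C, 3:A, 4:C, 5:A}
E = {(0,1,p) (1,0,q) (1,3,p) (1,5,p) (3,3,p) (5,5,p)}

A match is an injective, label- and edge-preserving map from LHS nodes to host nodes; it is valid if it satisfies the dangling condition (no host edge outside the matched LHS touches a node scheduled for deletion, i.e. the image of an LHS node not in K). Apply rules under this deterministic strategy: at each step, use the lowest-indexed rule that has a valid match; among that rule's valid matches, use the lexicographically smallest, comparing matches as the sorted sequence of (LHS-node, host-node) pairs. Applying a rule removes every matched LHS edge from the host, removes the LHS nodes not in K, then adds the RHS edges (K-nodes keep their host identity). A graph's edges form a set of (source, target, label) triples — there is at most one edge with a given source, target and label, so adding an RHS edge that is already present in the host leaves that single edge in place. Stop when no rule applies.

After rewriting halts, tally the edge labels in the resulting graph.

Answer: p:1 q:1

Rewrite trace:
start.  V:6 E:6  edges: 0-p->1 1-q->0 1-p->3 1-p->5 3-p->3 5-p->5
1. fire R0 via {0↦2, 1↦3, 2↦1}  →  V:4 E:4  edges: 0-p->1 1-q->0 1-p->5 5-p->5
2. fire R0 via {0↦4, 1↦5, 2↦1}  →  V:2 E:2  edges: 0-p->1 1-q->0
normal form: no rule applies after step 2
NF edges: [(0, 1, 'p'), (1, 0, 'q')]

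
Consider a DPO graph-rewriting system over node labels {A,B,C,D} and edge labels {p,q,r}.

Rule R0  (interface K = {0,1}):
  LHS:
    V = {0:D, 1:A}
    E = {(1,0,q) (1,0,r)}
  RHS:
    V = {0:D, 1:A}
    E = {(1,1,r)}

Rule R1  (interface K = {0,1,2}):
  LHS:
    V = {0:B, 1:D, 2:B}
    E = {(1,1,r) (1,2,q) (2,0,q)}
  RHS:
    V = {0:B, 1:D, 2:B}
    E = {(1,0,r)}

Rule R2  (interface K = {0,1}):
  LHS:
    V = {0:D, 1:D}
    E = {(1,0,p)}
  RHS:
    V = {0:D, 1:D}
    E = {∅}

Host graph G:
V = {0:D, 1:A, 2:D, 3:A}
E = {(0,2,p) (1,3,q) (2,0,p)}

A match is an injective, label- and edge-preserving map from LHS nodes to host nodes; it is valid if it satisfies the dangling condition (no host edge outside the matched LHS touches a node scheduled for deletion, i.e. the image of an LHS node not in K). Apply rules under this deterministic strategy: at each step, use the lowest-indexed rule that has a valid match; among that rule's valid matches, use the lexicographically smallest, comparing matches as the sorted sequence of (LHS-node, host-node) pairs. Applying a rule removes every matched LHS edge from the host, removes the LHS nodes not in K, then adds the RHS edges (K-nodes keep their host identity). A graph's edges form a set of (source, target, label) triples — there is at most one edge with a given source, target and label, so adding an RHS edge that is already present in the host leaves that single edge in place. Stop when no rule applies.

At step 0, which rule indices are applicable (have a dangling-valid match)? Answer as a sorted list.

Answer: [R2]

Steps:
R0: no valid match — LHS pattern not found
R1: no valid match — LHS pattern not found
R2: 2 valid matches — {0↦0, 1↦2}, {0↦2, 1↦0}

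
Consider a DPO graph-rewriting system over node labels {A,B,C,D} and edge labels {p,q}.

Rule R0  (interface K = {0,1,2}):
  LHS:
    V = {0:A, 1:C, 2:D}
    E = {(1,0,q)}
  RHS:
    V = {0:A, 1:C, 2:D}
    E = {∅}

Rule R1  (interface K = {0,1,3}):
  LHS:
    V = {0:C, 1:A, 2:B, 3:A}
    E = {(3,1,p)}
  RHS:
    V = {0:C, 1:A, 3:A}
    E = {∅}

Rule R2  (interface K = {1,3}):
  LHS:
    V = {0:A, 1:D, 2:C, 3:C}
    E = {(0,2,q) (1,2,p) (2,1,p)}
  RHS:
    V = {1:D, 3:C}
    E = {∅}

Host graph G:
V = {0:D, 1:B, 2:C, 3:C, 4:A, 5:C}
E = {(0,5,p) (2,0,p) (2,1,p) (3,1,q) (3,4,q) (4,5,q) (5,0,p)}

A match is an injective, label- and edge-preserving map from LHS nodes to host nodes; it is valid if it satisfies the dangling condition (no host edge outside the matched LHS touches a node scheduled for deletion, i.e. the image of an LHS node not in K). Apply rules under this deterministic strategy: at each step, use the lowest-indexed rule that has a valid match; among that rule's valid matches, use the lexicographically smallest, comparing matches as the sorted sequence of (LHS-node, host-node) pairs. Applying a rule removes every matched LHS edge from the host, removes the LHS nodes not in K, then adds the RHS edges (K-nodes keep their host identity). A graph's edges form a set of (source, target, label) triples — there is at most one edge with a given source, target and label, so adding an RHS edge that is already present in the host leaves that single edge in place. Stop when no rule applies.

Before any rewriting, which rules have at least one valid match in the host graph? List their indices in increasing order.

R0: 1 valid match — {0↦4, 1↦3, 2↦0}
R1: no valid match — LHS pattern not found
R2: no valid match — 2 raw matches, all fail dangling condition

Answer: [R0]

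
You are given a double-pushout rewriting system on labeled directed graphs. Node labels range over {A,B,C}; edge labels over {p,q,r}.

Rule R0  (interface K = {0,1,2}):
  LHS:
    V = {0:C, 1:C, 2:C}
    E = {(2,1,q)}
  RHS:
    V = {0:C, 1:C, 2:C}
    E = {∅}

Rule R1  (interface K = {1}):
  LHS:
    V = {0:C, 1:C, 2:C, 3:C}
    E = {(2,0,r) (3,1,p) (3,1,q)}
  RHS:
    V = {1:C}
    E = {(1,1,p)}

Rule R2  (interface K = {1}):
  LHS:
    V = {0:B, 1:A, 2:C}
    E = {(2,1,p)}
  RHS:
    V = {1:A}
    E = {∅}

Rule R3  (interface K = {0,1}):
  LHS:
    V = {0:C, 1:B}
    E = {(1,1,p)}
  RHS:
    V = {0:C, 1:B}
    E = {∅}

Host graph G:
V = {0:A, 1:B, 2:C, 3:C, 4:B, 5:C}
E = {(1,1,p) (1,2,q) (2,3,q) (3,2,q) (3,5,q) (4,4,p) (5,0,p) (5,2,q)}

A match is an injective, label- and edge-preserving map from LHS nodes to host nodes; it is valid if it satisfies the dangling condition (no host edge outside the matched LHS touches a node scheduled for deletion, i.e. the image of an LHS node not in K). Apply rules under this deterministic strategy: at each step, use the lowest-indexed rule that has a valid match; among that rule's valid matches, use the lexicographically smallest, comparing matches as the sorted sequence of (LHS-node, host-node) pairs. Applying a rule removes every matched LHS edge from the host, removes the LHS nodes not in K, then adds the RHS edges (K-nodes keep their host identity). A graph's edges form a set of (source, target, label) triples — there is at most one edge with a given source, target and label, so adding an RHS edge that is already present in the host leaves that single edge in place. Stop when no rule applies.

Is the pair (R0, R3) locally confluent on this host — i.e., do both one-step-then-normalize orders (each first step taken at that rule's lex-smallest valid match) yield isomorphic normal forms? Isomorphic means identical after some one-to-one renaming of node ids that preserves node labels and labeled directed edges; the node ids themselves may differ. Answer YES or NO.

branch R0-first: apply at {0↦2, 1↦5, 2↦3} → |E|=7, then 6 more step(s) → NF |V|=4 |E|=1 V={0:A, 1:B, 2:C, 3:C} E=1-q->2
branch R3-first: apply at {0↦2, 1↦1} → |E|=7, then 6 more step(s) → NF |V|=4 |E|=1 V={0:A, 1:B, 2:C, 3:C} E=1-q->2
graphs isomorphic (equal up to label-preserving node renaming)

Answer: YES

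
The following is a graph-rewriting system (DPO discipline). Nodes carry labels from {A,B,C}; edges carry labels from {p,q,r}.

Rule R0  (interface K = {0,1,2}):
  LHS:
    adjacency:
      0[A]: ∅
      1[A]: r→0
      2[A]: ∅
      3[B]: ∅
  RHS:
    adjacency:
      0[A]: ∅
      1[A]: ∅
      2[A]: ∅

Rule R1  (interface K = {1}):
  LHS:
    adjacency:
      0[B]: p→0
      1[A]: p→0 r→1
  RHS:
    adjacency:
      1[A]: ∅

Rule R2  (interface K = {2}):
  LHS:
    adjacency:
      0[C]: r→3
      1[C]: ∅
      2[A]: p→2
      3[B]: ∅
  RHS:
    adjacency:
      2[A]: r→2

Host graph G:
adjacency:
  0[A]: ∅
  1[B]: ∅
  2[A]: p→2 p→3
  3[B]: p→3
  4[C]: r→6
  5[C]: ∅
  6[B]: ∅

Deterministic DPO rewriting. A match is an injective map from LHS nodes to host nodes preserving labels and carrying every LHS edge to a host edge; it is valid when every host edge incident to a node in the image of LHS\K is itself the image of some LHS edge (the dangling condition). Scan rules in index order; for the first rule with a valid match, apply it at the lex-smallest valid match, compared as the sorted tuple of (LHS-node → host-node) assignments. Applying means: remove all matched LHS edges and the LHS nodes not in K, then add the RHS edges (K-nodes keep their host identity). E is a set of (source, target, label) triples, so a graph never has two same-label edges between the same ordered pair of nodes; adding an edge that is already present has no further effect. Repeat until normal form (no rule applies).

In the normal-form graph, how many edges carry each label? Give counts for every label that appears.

[0] host  ⇒  7 nodes, 4 edges  {2-p->2 2-p->3 3-p->3 4-r->6}
[1] R2 @ {0↦4, 1↦5, 2↦2, 3↦6}  ⇒  4 nodes, 3 edges  {2-r->2 2-p->3 3-p->3}
[2] R1 @ {0↦3, 1↦2}  ⇒  3 nodes, 0 edges  {∅}
halt: no rule applies after step 2
NF edges: []

Answer: (no edges)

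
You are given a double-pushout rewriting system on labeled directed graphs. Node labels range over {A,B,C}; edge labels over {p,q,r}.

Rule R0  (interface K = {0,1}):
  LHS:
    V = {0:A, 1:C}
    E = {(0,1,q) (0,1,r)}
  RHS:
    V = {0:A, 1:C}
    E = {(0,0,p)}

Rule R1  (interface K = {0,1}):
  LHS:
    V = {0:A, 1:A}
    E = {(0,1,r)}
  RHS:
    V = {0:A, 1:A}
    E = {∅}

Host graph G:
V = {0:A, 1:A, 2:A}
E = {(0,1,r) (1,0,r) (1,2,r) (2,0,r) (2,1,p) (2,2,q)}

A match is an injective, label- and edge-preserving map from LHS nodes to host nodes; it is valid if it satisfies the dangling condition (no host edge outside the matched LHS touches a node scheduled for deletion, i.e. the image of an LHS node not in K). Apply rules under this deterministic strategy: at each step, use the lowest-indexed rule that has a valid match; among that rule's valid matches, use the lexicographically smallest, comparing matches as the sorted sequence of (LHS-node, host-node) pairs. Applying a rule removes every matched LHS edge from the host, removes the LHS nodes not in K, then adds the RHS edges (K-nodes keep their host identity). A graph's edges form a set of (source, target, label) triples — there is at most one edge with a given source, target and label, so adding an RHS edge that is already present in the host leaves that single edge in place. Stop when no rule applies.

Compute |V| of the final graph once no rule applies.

start.  V:3 E:6  edges: 0-r->1 1-r->0 1-r->2 2-r->0 2-p->1 2-q->2
1. fire R1 via {0↦0, 1↦1}  →  V:3 E:5  edges: 1-r->0 1-r->2 2-r->0 2-p->1 2-q->2
2. fire R1 via {0↦1, 1↦0}  →  V:3 E:4  edges: 1-r->2 2-r->0 2-p->1 2-q->2
3. fire R1 via {0↦1, 1↦2}  →  V:3 E:3  edges: 2-r->0 2-p->1 2-q->2
4. fire R1 via {0↦2, 1↦0}  →  V:3 E:2  edges: 2-p->1 2-q->2
final graph: no rule applies after step 4
NF nodes: {0:A, 1:A, 2:A}

Answer: 3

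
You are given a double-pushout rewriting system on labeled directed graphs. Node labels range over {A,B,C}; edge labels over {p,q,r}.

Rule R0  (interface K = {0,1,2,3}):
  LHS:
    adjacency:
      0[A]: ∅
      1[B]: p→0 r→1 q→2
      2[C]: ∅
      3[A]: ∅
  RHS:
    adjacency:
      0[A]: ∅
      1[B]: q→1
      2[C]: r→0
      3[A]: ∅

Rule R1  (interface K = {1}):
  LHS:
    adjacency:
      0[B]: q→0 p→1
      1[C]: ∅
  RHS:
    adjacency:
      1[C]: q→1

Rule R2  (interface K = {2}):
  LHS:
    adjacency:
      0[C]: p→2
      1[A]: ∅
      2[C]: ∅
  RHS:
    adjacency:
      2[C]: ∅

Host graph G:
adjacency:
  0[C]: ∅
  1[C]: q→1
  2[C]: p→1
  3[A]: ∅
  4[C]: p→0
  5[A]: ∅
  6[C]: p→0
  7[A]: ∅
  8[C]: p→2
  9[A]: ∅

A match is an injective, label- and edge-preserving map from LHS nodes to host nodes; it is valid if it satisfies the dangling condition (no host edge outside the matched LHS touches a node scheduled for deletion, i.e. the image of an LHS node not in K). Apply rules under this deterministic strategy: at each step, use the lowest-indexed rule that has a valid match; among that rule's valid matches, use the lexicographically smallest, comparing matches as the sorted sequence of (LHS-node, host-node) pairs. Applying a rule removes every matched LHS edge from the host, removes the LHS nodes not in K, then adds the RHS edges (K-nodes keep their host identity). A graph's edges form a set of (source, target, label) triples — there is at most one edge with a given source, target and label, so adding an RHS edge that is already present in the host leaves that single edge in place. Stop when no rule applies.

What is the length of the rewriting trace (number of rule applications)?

Answer: 4

Steps:
initial: |V|=10 |E|=5  E = 1-q->1 2-p->1 4-p->0 6-p->0 8-p->2
step 1: apply R2 at {0↦4, 1↦3, 2↦0}  → |V|=8 |E|=4  E = 1-q->1 2-p->1 6-p->0 8-p->2
step 2: apply R2 at {0↦6, 1↦5, 2↦0}  → |V|=6 |E|=3  E = 1-q->1 2-p->1 8-p->2
step 3: apply R2 at {0↦8, 1↦7, 2↦2}  → |V|=4 |E|=2  E = 1-q->1 2-p->1
step 4: apply R2 at {0↦2, 1↦9, 2↦1}  → |V|=2 |E|=1  E = 1-q->1
final graph: no rule applies after step 4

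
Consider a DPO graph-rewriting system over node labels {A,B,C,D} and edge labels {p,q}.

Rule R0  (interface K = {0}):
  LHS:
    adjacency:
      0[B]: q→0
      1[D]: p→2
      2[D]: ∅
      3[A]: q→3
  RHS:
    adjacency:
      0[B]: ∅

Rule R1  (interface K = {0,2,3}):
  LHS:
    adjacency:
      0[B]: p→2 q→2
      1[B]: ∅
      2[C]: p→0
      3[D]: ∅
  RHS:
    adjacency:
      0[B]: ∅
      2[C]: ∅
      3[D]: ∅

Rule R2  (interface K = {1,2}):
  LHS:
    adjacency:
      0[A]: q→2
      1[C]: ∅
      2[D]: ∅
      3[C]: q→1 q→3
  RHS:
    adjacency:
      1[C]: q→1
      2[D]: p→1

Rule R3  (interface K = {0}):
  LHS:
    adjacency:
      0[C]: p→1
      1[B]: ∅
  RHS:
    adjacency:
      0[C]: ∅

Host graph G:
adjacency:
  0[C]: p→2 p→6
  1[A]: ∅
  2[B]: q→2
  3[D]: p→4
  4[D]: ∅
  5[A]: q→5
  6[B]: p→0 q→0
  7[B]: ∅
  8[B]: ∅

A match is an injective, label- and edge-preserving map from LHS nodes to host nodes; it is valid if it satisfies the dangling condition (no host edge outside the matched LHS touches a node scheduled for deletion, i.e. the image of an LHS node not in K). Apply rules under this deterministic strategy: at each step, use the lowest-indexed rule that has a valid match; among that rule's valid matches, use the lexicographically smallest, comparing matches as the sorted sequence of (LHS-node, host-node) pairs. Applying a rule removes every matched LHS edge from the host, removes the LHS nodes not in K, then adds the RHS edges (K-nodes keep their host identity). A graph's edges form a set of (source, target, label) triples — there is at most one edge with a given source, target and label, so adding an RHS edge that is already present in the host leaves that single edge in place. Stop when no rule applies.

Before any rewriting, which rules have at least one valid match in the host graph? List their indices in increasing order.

Answer: [R0,R1]

Derivation:
R0: 1 valid match — {0↦2, 1↦3, 2↦4, 3↦5}
R1: 4 valid matches — {0↦6, 1↦7, 2↦0, 3↦3}, {0↦6, 1↦7, 2↦0, 3↦4}, {0↦6, 1↦8, 2↦0, 3↦3} (+1 more)
R2: no valid match — LHS pattern not found
R3: no valid match — 2 raw matches, all fail dangling condition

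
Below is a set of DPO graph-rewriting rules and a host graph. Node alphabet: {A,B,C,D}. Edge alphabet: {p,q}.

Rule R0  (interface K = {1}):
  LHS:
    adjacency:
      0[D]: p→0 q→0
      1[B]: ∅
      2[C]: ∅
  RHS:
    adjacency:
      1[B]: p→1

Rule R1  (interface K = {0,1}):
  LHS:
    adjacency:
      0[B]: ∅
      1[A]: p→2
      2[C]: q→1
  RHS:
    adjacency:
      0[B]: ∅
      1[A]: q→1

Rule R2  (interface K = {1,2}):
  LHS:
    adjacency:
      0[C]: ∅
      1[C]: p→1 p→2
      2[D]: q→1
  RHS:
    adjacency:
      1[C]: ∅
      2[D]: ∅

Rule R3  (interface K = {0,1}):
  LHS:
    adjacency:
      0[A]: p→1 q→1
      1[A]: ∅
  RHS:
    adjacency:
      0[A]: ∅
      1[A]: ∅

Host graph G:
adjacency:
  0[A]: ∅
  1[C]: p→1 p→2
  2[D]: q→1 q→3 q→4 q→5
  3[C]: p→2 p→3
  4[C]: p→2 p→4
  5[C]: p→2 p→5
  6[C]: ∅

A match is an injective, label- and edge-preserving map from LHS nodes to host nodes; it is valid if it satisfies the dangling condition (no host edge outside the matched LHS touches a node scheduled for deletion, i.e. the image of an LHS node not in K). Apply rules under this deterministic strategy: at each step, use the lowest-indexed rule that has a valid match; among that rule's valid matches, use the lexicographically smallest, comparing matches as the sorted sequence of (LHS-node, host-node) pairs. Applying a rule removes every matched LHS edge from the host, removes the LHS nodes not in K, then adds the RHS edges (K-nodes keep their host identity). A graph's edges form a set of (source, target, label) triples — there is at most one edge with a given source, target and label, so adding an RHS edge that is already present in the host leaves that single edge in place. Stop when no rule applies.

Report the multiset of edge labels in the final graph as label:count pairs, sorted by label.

initial: |V|=7 |E|=12  E = 1-p->1 1-p->2 2-q->1 2-q->3 2-q->4 2-q->5 3-p->2 3-p->3 4-p->2 4-p->4 5-p->2 5-p->5
step 1: apply R2 at {0↦6, 1↦1, 2↦2}  → |V|=6 |E|=9  E = 2-q->3 2-q->4 2-q->5 3-p->2 3-p->3 4-p->2 4-p->4 5-p->2 5-p->5
step 2: apply R2 at {0↦1, 1↦3, 2↦2}  → |V|=5 |E|=6  E = 2-q->4 2-q->5 4-p->2 4-p->4 5-p->2 5-p->5
step 3: apply R2 at {0↦3, 1↦4, 2↦2}  → |V|=4 |E|=3  E = 2-q->5 5-p->2 5-p->5
step 4: apply R2 at {0↦4, 1↦5, 2↦2}  → |V|=3 |E|=0  E = ∅
halt: no rule applies after step 4
NF edges: []

Answer: (no edges)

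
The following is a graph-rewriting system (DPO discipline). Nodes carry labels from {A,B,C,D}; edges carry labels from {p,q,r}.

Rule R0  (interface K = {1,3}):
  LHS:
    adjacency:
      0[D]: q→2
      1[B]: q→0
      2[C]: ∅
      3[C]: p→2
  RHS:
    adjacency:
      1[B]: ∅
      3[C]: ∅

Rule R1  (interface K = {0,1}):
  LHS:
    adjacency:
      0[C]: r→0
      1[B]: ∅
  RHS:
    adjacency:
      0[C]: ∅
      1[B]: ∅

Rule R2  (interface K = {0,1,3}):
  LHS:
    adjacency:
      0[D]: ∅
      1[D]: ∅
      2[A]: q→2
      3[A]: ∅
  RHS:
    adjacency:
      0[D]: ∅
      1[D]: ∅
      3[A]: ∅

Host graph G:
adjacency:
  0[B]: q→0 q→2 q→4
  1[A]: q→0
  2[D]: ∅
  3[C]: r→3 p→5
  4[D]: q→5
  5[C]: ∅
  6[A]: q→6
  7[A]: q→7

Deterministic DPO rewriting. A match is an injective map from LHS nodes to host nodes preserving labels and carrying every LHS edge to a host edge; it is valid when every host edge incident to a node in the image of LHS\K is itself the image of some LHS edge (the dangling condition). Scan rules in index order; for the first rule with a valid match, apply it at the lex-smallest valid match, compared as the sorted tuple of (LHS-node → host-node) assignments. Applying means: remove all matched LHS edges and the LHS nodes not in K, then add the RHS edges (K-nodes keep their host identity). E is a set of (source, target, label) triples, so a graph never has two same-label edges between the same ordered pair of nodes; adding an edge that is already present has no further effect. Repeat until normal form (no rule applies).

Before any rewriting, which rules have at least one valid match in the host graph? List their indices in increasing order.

Answer: [R0,R1,R2]

Steps:
R0: 1 valid match — {0↦4, 1↦0, 2↦5, 3↦3}
R1: 1 valid match — {0↦3, 1↦0}
R2: 8 valid matches — {0↦2, 1↦4, 2↦6, 3↦1}, {0↦2, 1↦4, 2↦6, 3↦7}, {0↦2, 1↦4, 2↦7, 3↦1} (+5 more)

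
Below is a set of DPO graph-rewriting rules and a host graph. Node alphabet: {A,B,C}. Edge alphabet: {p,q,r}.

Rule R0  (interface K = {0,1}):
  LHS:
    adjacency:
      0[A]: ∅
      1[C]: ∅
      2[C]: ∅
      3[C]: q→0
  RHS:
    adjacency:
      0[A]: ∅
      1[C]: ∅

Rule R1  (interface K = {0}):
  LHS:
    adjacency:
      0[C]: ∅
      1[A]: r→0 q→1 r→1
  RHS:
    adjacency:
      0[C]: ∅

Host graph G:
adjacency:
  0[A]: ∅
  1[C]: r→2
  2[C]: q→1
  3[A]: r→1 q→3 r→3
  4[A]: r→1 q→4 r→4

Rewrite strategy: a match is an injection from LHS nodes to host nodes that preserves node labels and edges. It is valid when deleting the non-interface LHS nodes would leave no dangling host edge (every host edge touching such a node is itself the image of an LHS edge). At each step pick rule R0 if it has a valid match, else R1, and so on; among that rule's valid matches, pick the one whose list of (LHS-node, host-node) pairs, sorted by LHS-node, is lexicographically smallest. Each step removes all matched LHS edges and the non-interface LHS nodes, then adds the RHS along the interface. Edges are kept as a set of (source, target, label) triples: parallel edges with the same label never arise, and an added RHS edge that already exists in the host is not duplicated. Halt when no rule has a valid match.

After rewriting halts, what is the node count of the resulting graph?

Answer: 3

Rewrite trace:
start.  V:5 E:8  edges: 1-r->2 2-q->1 3-r->1 3-q->3 3-r->3 4-r->1 4-q->4 4-r->4
1. fire R1 via {0↦1, 1↦3}  →  V:4 E:5  edges: 1-r->2 2-q->1 4-r->1 4-q->4 4-r->4
2. fire R1 via {0↦1, 1↦4}  →  V:3 E:2  edges: 1-r->2 2-q->1
halt: no rule applies after step 2
NF nodes: {0:A, 1:C, 2:C}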